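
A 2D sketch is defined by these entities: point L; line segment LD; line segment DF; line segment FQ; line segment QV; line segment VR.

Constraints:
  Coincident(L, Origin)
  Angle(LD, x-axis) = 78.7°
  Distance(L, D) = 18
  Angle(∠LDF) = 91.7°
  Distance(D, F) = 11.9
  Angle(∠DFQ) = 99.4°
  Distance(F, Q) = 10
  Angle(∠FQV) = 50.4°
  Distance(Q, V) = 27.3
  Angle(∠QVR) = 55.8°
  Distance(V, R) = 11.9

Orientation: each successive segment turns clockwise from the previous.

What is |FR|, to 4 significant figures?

14.40

L is at the origin; LD runs at 78.7° with length 18.0, so D = (3.527, 17.65). ∠LDF = 91.7° gives DF at -9.600° from the x-axis; with |DF| = 11.9, F = (15.26, 15.67). ∠DFQ = 99.4° gives FQ at -90.20° from the x-axis; with |FQ| = 10.0, Q = (15.23, 5.667). ∠FQV = 50.4° gives QV at 140.2° from the x-axis; with |QV| = 27.3, V = (-5.749, 23.14). ∠QVR = 55.8° gives VR at 16.00° from the x-axis; with |VR| = 11.9, R = (5.690, 26.42). Then |FR| = |R − F| = 14.40.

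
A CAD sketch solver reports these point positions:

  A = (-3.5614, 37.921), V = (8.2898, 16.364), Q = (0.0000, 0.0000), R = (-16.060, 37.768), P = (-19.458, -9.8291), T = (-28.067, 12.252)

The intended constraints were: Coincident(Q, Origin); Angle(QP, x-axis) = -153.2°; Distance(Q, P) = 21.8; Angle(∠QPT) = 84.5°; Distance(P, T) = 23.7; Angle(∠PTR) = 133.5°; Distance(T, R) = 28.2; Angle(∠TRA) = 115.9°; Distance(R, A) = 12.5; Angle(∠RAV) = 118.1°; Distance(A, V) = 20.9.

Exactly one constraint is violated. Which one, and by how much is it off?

Distance(A, V) = 20.9 — off by 3.70.

Q = (0.00, 0.00) ✓; QP at -153.2° ✓; |QP| = 21.80 ✓; ∠QPT = 84.50° ✓; |PT| = 23.70 ✓; ∠PTR = 133.5° ✓; |TR| = 28.20 ✓; ∠TRA = 115.9° ✓; |RA| = 12.50 ✓; ∠RAV = 118.1° ✓; |AV| = 24.60 ✗.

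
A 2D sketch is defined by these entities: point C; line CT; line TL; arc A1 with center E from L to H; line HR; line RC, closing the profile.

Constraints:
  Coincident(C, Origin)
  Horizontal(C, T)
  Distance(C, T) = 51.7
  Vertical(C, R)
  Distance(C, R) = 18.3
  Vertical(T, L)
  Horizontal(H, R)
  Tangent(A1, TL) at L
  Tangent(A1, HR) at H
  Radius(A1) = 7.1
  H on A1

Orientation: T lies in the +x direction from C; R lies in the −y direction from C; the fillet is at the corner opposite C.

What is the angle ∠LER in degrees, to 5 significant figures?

170.95°

C is at the origin; CT is horizontal with |CT| = 51.7 and T on the +x side, so T = (51.700, 0.0000). C and R share the same x with |CR| = 18.3 and R on the −y side, so R = (0.0000, -18.300). The virtual corner opposite C is at (51.700, -18.300). The tangent condition forces EL to be normal to TL and the tangent condition forces EH to be normal to HR, with radius 7.1, so the center E sits 7.1 in from both sides at E = (44.600, -11.200). That places the tangent points at L = (51.700, -11.200) on TL and H = (44.600, -18.300) on HR. Then cos ∠LER = EL·ER / (|EL||ER|), giving 170.95°.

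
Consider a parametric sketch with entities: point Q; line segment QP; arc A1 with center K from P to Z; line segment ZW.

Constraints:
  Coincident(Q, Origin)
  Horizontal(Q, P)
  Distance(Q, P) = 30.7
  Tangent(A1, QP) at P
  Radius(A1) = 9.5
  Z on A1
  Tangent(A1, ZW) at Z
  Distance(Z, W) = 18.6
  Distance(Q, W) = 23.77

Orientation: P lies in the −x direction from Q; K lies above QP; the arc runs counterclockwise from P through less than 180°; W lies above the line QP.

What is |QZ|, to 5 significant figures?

23.108

Q is at the origin; Q and P share the same y with |QP| = 30.7 and P on the −x side, so P = (-30.700, 0.0000). Since A1 is tangent to QP there, KP ⟂ QP, so K = P + (0, 9.5) = (-30.700, 9.5000). Since KZ ⟂ ZW (tangency), |KW| = √(9.5² + 18.6²) = 20.886 regardless of where Z sits on A1. So W lies on both circle(Q, 23.77) and circle(K, 20.886); the above-QP intersection is W = (-12.700, 20.093). Z is the foot of the tangent from W: Z = (-22.685, 4.4002).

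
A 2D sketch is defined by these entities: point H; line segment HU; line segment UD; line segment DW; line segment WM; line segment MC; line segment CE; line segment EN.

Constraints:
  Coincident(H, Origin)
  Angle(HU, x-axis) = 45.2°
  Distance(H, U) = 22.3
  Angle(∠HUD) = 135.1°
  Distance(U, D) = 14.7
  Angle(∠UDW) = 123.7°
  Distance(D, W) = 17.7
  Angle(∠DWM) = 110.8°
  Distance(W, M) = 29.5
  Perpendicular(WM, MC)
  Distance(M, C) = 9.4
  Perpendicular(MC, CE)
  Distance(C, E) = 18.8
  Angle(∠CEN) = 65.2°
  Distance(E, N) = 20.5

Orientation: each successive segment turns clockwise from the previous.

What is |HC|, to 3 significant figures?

23.4

H is at the origin; HU runs at 45.2° with length 22.3, so U = (15.7, 15.8). ∠HUD = 135.1° gives UD at 0.300° from the x-axis; with |UD| = 14.7, D = (30.4, 15.9). ∠UDW = 123.7° gives DW at -56.0° from the x-axis; with |DW| = 17.7, W = (40.3, 1.23). ∠DWM = 110.8° gives WM at -125° from the x-axis; with |WM| = 29.5, M = (23.3, -22.9). WM is perpendicular to MC, so MC runs at 145°; with |MC| = 9.4, C = (15.6, -17.5). Then |HC| = |C − H| = 23.4.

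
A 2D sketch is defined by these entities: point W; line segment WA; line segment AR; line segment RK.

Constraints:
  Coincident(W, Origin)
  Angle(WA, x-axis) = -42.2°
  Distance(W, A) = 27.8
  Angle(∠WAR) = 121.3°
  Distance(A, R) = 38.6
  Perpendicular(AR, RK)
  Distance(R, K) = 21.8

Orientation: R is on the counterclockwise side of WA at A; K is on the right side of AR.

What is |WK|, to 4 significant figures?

69.92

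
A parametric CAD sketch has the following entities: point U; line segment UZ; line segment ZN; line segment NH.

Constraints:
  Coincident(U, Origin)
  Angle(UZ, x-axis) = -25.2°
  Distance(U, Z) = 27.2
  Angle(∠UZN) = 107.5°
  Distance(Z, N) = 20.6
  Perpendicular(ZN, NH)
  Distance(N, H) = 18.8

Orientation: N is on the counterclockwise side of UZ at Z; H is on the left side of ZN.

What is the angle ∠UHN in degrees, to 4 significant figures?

103.9°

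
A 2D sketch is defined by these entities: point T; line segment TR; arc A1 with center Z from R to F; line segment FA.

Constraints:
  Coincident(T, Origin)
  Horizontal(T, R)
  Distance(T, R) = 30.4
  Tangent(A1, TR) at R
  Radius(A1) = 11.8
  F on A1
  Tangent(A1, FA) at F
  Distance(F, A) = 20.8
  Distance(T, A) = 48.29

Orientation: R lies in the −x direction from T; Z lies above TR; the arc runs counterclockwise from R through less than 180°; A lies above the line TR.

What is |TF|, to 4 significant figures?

27.81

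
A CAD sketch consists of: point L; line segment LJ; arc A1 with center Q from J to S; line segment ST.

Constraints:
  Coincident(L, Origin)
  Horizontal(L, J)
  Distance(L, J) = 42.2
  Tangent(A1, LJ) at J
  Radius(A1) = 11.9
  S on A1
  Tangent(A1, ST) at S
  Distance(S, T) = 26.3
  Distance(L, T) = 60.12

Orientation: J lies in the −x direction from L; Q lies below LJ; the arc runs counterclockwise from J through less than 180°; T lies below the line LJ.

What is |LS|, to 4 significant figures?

55.72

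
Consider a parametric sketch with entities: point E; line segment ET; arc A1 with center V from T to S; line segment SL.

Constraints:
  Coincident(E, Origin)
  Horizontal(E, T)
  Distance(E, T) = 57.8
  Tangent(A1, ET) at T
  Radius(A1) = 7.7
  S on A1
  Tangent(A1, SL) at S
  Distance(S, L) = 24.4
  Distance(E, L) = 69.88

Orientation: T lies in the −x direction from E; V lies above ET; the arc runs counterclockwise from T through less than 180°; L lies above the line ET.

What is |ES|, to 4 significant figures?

52.07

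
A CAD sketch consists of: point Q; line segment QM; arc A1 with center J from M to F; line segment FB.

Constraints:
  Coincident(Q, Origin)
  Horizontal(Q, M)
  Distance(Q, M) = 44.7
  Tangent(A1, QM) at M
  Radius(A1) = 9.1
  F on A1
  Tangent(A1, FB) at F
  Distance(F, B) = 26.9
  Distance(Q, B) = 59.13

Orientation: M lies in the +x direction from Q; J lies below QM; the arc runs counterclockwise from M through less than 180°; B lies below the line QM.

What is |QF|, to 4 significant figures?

38.23

Checks: |JF| = 9.100 ✓; ∠(JF, FB) = 90.00° ✓; |FB| = 26.90 ✓; |QB| = 59.13 ✓.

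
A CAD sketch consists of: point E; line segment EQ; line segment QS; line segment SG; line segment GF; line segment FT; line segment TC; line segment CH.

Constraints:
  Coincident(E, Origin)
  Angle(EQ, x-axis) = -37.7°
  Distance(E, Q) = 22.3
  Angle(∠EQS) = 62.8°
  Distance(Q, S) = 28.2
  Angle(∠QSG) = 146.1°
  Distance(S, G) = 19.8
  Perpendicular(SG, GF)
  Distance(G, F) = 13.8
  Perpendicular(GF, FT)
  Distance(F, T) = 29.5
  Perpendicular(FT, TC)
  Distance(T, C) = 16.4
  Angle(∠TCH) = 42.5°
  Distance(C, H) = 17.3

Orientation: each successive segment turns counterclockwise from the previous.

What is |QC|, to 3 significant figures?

22.9

E is at the origin; EQ runs at -37.7° with length 22.3, so Q = (17.6, -13.6). ∠EQS = 62.8° gives QS at 79.5° from the x-axis; with |QS| = 28.2, S = (22.8, 14.1). ∠QSG = 146.1° gives SG at 113° from the x-axis; with |SG| = 19.8, G = (14.9, 32.3). The perpendicularity gives GF at right angles to SG, so GF runs at -157°; with |GF| = 13.8, F = (2.25, 26.8). The perpendicularity gives FT at right angles to GF, so FT runs at -66.6°; with |FT| = 29.5, T = (14.0, -0.292). The perpendicularity gives TC at right angles to FT, so TC runs at 23.4°; with |TC| = 16.4, C = (29.0, 6.22). Then |QC| = |C − Q| = 22.9.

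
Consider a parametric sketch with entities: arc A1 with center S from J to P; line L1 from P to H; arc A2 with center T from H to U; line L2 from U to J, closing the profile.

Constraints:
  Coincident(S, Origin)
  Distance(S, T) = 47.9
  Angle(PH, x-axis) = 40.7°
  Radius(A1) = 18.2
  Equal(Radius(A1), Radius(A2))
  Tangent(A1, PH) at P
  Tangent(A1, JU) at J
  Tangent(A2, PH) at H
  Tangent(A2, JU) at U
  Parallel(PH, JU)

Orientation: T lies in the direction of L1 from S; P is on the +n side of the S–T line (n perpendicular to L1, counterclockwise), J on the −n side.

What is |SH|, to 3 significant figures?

51.2

Tangency of A1 to both parallel lines with radius 18.2 puts P and J at S ± 18.2·n: P = (-11.9, 13.8), J = (11.9, -13.8). Equal radii place H and U the same way about T: H = T + 18.2·n = (24.4, 45.0), U = T − 18.2·n = (48.2, 17.4). Then |SH| = |H − S| = 51.2.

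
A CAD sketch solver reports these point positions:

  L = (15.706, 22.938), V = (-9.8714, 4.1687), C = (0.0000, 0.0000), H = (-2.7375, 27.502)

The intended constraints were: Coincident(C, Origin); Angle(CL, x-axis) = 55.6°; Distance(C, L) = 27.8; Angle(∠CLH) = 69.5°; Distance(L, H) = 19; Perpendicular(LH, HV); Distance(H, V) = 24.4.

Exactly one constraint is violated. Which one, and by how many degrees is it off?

Perpendicular(LH, HV) — off by 3.10°.

C = (0.00, 0.00) ✓; CL at 55.60° ✓; |CL| = 27.80 ✓; ∠CLH = 69.50° ✓; |LH| = 19.00 ✓; ∠(LH, HV) = 86.90° ✗; |HV| = 24.40 ✓.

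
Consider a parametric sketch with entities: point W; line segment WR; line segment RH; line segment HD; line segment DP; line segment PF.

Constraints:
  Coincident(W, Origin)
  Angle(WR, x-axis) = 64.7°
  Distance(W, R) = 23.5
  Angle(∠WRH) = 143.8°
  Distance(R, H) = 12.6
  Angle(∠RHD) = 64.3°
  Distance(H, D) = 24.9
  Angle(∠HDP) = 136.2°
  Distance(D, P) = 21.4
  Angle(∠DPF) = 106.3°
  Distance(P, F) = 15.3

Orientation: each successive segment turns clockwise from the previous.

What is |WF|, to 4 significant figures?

9.260

W is at the origin; WR runs at 64.7° with length 23.5, so R = (10.04, 21.25). ∠WRH = 143.8° gives RH at 28.50° from the x-axis; with |RH| = 12.6, H = (21.12, 27.26). ∠RHD = 64.3° gives HD at -87.20° from the x-axis; with |HD| = 24.9, D = (22.33, 2.388). ∠HDP = 136.2° gives DP at -131.0° from the x-axis; with |DP| = 21.4, P = (8.293, -13.76). ∠DPF = 106.3° gives PF at 155.3° from the x-axis; with |PF| = 15.3, F = (-5.607, -7.370). Then |WF| = |F − W| = 9.260.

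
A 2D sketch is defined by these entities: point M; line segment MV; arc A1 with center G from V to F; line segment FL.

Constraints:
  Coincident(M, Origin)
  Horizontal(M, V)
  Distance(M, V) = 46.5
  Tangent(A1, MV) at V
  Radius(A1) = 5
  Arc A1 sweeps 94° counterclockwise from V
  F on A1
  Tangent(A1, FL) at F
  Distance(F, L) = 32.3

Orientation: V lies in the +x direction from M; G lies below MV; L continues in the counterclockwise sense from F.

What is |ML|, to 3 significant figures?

57.7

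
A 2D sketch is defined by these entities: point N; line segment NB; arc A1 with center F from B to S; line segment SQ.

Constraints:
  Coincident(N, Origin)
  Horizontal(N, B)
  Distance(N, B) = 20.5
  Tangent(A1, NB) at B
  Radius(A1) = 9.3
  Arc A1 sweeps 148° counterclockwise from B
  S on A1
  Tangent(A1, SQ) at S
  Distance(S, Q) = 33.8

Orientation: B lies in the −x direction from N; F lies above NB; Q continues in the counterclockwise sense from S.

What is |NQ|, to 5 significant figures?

56.468

N is at the origin; NB is horizontal with |NB| = 20.5 and B on the −x side, so B = (-20.500, 0.0000). The tangent condition forces FB to be normal to NB, so F = B + (0, 9.3) = (-20.500, 9.3000). On A1, B sits at bearing -90° from F; a 148° counterclockwise sweep puts S at bearing 58°, so S = F + 9.3·(cos 58°, sin 58°) = (-15.572, 17.187). Tangency of A1 to SQ means the radius FS is perpendicular to SQ, so SQ runs along (−sin 58°, cos 58°); with |SQ| = 33.8, Q = (-44.236, 35.098). Then |NQ| = |Q − N| = 56.468.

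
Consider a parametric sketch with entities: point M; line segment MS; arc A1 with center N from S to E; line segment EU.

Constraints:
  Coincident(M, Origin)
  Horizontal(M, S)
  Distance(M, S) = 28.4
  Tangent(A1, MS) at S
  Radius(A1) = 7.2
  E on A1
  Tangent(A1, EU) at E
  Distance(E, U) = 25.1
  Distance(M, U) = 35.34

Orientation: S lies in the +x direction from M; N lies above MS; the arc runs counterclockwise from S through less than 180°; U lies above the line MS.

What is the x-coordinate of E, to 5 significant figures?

33.817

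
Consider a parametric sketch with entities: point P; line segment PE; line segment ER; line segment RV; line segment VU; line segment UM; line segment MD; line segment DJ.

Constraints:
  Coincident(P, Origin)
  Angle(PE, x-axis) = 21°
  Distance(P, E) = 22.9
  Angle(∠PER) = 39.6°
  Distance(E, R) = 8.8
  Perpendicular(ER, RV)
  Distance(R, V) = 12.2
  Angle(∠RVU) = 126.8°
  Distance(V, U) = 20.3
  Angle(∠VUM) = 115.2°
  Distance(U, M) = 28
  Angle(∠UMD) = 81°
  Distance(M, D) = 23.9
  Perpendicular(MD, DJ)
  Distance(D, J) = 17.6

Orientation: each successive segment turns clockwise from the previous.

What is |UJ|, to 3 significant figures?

22.0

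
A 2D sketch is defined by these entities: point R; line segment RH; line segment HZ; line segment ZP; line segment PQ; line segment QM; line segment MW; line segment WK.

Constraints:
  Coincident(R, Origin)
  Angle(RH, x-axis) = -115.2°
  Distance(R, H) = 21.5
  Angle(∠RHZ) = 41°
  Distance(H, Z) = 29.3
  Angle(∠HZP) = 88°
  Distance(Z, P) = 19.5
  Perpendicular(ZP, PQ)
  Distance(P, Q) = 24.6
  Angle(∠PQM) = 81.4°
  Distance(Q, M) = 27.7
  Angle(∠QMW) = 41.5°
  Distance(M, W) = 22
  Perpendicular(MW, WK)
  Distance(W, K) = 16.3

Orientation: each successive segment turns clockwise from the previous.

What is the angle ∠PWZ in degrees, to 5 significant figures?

97.547°

∠PQM = 81.4° gives QM at -174.80° from the x-axis; with |QM| = 27.7, M = (-19.913, -13.010). ∠QMW = 41.5° gives MW at 46.700° from the x-axis; with |MW| = 22.0, W = (-4.8250, 3.0012). Then cos ∠PWZ = WP·WZ / (|WP||WZ|), giving 97.547°.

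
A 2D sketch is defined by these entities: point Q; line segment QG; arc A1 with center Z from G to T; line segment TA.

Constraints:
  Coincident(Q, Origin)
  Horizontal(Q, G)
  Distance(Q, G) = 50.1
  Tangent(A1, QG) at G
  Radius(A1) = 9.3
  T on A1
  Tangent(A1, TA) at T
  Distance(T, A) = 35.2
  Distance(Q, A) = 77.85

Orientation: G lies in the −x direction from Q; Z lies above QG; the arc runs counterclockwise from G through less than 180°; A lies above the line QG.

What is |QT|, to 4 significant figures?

45.54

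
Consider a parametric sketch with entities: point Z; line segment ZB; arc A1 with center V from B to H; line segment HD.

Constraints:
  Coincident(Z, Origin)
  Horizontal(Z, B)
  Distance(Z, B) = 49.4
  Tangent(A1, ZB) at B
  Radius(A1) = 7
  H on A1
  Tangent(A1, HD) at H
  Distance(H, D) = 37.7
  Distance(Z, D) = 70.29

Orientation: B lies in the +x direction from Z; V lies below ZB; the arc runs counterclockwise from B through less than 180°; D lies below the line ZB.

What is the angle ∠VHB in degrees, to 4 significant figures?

36.35°

Z is at the origin; Z and B share the same y with |ZB| = 49.4 and B on the +x side, so B = (49.40, 0.000). The tangent condition forces VB to be normal to ZB, so V = B + (0, -7) = (49.40, -7.000). Since VH ⟂ HD (tangency), |VD| = √(7.0² + 37.7²) = 38.34 regardless of where H sits on A1. So D lies on both circle(Z, 70.29) and circle(V, 38.34); the below-ZB intersection is D = (53.93, -45.08). H is the foot of the tangent from D: H = (42.72, -9.083).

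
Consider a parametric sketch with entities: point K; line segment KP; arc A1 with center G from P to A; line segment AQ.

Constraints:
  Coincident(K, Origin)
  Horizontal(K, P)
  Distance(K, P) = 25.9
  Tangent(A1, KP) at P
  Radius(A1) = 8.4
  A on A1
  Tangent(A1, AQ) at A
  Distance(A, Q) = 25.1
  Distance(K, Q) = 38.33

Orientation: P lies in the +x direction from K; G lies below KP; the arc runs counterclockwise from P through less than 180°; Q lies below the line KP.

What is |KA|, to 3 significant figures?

19.5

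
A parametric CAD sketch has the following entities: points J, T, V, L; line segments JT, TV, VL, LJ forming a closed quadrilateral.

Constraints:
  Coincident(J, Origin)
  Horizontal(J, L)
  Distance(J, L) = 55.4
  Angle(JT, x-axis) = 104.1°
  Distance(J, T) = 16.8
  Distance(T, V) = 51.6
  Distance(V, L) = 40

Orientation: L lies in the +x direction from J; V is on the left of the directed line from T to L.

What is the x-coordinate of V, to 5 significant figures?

42.745

Checks: |TV| = 51.60 ✓; |VL| = 40.00 ✓.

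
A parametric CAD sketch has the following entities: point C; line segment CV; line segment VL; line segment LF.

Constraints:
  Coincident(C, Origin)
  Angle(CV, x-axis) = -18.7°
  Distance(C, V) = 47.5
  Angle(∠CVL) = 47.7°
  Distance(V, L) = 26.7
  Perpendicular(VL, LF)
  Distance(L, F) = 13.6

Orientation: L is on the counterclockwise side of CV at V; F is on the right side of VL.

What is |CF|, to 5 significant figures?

49.016

C is at the origin; CV runs at -18.7° with length 47.5, so V = 47.5·(cos -18.7°, sin -18.7°) = (44.992, -15.229). ∠CVL = 47.7°, so VL runs at -18.7° + (180° − 47.7°) = 113.60° from the x-axis; with |VL| = 26.7, L = V + 26.7·(cos 113.60°, sin 113.60°) = (34.303, 9.2378). The perpendicularity gives LF at right angles to VL; with |LF| = 13.6 on the right of VL, F = L + 13.6·(0.91636, 0.40035) = (46.766, 14.683). Then |CF| = |F − C| = 49.016.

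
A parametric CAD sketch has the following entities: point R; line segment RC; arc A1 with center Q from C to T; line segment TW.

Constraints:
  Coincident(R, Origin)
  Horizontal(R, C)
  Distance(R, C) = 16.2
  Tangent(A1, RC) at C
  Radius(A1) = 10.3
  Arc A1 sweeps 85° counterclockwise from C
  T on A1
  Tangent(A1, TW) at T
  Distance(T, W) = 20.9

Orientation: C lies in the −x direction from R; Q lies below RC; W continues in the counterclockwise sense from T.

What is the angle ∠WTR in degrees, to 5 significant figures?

114.56°

R is at the origin; R and C share the same y with |RC| = 16.2 and C on the −x side, so C = (-16.200, 0.0000). A1 meets RC tangentially, so QC is at right angles to RC, so Q = C + (0, -10.3) = (-16.200, -10.300). On A1, C sits at bearing 90° from Q; an 85° counterclockwise sweep puts T at bearing 175°, so T = Q + 10.3·(cos 175°, sin 175°) = (-26.461, -9.4023). A1 meets TW tangentially, so QT is at right angles to TW, so TW runs along (−sin 175°, cos 175°); with |TW| = 20.9, W = (-28.282, -30.223). Then cos ∠WTR = TW·TR / (|TW||TR|), giving 114.56°.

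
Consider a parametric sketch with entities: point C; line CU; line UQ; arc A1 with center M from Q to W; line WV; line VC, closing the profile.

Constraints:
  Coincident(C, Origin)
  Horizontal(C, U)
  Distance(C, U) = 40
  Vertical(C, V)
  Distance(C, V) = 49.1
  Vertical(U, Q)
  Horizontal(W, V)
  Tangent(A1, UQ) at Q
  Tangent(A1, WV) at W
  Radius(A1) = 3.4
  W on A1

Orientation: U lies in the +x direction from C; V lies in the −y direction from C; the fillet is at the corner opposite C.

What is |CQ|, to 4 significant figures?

60.73

The virtual corner opposite C is at (40.00, -49.10). Tangency of A1 to UQ means the radius MQ is perpendicular to UQ and tangency of A1 to WV means the radius MW is perpendicular to WV, with radius 3.4, so the center M sits 3.4 in from both sides at M = (36.60, -45.70). That places the tangent points at Q = (40.00, -45.70) on UQ and W = (36.60, -49.10) on WV. Then |CQ| = |Q − C| = 60.73.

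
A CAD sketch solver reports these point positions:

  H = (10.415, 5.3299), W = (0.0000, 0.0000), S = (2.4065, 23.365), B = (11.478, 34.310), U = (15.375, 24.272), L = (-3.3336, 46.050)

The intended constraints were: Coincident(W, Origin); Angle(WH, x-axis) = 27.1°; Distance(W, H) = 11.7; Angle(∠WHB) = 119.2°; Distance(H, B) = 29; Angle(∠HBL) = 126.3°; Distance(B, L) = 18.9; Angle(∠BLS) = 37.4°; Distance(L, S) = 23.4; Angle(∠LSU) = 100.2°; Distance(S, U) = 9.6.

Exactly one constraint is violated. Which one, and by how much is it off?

Distance(S, U) = 9.6 — off by 3.40.

W = (0.00, 0.00) ✓; WH at 27.10° ✓; |WH| = 11.70 ✓; ∠WHB = 119.2° ✓; |HB| = 29.00 ✓; ∠HBL = 126.3° ✓; |BL| = 18.90 ✓; ∠BLS = 37.40° ✓; |LS| = 23.40 ✓; ∠LSU = 100.2° ✓; |SU| = 13.00 ✗.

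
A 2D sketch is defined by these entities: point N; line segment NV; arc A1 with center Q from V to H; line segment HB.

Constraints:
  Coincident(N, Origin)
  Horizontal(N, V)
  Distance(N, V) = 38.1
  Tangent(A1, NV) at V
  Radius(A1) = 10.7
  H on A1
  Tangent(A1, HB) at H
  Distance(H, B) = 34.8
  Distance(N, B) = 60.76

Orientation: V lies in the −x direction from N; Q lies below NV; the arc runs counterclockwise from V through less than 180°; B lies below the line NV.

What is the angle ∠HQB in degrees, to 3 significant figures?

72.9°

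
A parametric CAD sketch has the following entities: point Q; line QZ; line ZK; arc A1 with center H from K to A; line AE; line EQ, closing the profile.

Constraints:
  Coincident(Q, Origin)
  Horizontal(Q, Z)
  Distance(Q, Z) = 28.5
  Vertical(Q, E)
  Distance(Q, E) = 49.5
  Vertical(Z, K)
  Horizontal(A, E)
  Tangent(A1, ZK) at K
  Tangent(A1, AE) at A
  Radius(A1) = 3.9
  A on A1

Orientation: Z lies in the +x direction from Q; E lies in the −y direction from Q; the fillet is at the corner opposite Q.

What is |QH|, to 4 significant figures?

51.81

Q is at the origin; Q and Z share the same y with |QZ| = 28.5 and Z on the +x side, so Z = (28.50, 0.000). Q and E share the same x with |QE| = 49.5 and E on the −y side, so E = (0.000, -49.50). The virtual corner opposite Q is at (28.50, -49.50). Tangency of A1 to ZK means the radius HK is perpendicular to ZK and since A1 is tangent to AE there, HA ⟂ AE, with radius 3.9, so the center H sits 3.9 in from both sides at H = (24.60, -45.60). Then |QH| = |H − Q| = 51.81.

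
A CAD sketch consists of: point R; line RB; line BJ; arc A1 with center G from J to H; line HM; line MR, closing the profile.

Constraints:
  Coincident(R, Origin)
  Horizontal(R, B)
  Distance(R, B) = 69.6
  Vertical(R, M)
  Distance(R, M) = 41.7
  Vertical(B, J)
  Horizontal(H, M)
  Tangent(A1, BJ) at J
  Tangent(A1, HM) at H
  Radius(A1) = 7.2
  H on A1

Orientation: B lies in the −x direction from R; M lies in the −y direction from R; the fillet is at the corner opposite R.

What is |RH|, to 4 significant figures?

75.05

R is at the origin; RB is horizontal with |RB| = 69.6 and B on the −x side, so B = (-69.60, 0.000). R and M share the same x with |RM| = 41.7 and M on the −y side, so M = (0.000, -41.70). The virtual corner opposite R is at (-69.60, -41.70). A1 meets BJ tangentially, so GJ is at right angles to BJ and A1 meets HM tangentially, so GH is at right angles to HM, with radius 7.2, so the center G sits 7.2 in from both sides at G = (-62.40, -34.50). That places the tangent points at J = (-69.60, -34.50) on BJ and H = (-62.40, -41.70) on HM. Then |RH| = |H − R| = 75.05.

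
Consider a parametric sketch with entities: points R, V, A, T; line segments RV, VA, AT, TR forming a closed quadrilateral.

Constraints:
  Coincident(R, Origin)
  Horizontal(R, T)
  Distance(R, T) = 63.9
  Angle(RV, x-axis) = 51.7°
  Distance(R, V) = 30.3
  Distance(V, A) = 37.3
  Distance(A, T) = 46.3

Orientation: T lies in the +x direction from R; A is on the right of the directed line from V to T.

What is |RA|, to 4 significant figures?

23.82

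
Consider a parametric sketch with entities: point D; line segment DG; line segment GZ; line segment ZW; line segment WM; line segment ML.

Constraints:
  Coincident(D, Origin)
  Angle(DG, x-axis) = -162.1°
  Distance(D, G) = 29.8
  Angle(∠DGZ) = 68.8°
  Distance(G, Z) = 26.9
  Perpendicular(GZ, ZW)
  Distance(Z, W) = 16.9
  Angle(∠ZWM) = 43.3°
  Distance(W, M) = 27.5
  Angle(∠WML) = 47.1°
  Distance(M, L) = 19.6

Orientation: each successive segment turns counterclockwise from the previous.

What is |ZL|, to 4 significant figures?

3.334

D is at the origin; DG runs at -162.1° with length 29.8, so G = (-28.36, -9.159). ∠DGZ = 68.8° gives GZ at -50.90° from the x-axis; with |GZ| = 26.9, Z = (-11.39, -30.03). The perpendicularity gives ZW at right angles to GZ, so ZW runs at 39.10°; with |ZW| = 16.9, W = (1.723, -19.38). ∠ZWM = 43.3° gives WM at 175.8° from the x-axis; with |WM| = 27.5, M = (-25.70, -17.36). ∠WML = 47.1° gives ML at -51.30° from the x-axis; with |ML| = 19.6, L = (-13.45, -32.66). Then |ZL| = |L − Z| = 3.334.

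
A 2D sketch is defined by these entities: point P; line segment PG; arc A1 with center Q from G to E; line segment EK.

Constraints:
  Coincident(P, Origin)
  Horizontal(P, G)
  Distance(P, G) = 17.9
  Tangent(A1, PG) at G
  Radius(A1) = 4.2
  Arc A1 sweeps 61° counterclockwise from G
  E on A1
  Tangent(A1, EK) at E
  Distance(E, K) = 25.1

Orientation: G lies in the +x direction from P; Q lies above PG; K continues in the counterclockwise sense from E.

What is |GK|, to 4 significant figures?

28.85

P is at the origin; P and G share the same y with |PG| = 17.9 and G on the +x side, so G = (17.90, 0.000). A1 meets PG tangentially, so QG is at right angles to PG, so Q = G + (0, 4.2) = (17.90, 4.200). On A1, G sits at bearing -90° from Q; a 61° counterclockwise sweep puts E at bearing -29°, so E = Q + 4.2·(cos -29°, sin -29°) = (21.57, 2.164). Tangency of A1 to EK means the radius QE is perpendicular to EK, so EK runs along (−sin -29°, cos -29°); with |EK| = 25.1, K = (33.74, 24.12). Then |GK| = |K − G| = 28.85.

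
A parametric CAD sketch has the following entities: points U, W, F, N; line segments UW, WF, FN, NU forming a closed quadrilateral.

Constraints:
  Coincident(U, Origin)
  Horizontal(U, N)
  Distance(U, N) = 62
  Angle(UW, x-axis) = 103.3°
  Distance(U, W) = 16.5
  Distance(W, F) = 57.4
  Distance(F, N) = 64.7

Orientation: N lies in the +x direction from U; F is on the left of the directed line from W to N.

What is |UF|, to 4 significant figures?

68.14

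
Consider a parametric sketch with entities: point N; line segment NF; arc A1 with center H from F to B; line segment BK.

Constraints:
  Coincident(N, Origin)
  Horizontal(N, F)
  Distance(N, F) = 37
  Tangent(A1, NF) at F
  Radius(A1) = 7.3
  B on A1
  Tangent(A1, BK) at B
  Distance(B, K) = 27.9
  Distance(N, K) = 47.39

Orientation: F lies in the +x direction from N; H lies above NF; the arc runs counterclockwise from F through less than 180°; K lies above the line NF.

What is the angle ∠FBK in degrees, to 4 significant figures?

122.0°

N is at the origin; N and F share the same y with |NF| = 37.0 and F on the +x side, so F = (37.00, 0.000). Since A1 is tangent to NF there, HF ⟂ NF, so H = F + (0, 7.3) = (37.00, 7.300). Since HB ⟂ BK (tangency), |HK| = √(7.3² + 27.9²) = 28.84 regardless of where B sits on A1. So K lies on both circle(N, 47.39) and circle(H, 28.84); the above-NF intersection is K = (31.31, 35.57). B is the foot of the tangent from K: B = (43.56, 10.50).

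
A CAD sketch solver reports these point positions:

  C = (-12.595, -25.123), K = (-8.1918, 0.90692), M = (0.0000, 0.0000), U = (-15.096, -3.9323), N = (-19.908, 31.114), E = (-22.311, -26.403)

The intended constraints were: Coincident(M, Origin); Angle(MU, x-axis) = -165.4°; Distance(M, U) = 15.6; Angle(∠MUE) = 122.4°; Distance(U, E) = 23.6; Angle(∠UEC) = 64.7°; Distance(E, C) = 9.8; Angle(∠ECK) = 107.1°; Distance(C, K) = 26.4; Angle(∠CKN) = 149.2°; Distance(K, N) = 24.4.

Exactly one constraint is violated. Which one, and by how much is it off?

Distance(K, N) = 24.4 — off by 8.00.

M = (0.00, 0.00) ✓; MU at -165.4° ✓; |MU| = 15.60 ✓; ∠MUE = 122.4° ✓; |UE| = 23.60 ✓; ∠UEC = 64.69° ✓; |EC| = 9.800 ✓; ∠ECK = 107.1° ✓; |CK| = 26.40 ✓; ∠CKN = 149.2° ✓; |KN| = 32.40 ✗.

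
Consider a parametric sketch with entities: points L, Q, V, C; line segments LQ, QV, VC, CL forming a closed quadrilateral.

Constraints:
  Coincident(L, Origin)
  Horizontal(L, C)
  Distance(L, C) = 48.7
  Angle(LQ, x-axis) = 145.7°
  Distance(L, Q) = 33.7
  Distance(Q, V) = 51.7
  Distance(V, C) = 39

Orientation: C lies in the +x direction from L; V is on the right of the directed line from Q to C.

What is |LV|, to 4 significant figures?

18.36

L is at the origin; LC is horizontal with |LC| = 48.7 and C in +x, so C = (48.7, 0). LQ runs at 145.7° with |LQ| = 33.7, so Q = (-27.84, 18.99). V is determined by |QV| = 51.7 and |VC| = 39.0 together: it lies at the intersection of circle(Q, 51.7) and circle(C, 39.0). With |QC| = 78.86, the foot of the radical line on QC is 46.73 from Q and the perpendicular offset is √(51.7² − 46.73²) = 22.11. Taking the right-of-QC solution: V = (12.19, -13.72).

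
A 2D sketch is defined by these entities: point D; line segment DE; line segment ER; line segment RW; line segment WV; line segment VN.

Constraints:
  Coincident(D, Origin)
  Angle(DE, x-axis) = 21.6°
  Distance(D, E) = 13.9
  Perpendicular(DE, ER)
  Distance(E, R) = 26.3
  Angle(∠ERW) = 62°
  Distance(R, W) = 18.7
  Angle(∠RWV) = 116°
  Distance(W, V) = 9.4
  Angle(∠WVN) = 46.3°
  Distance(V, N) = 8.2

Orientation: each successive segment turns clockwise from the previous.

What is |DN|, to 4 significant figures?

14.41

D is at the origin; DE runs at 21.6° with length 13.9, so E = (12.92, 5.117). DE is perpendicular to ER, so ER runs at -68.40°; with |ER| = 26.3, R = (22.61, -19.34). ∠ERW = 62.0° gives RW at 173.6° from the x-axis; with |RW| = 18.7, W = (4.022, -17.25). ∠RWV = 116.0° gives WV at 109.6° from the x-axis; with |WV| = 9.4, V = (0.8689, -8.396). ∠WVN = 46.3° gives VN at -24.10° from the x-axis; with |VN| = 8.2, N = (8.354, -11.74). Then |DN| = |N − D| = 14.41.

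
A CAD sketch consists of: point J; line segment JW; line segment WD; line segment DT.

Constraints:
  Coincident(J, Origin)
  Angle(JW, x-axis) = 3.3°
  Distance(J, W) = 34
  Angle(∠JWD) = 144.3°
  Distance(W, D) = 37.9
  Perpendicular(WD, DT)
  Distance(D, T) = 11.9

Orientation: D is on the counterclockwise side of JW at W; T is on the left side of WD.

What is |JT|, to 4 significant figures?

65.99

J is at the origin; JW runs at 3.3° with length 34.0, so W = 34.0·(cos 3.3°, sin 3.3°) = (33.94, 1.957). ∠JWD = 144.3°, so WD runs at 3.3° + (180° − 144.3°) = 39.00° from the x-axis; with |WD| = 37.9, D = W + 37.9·(cos 39.00°, sin 39.00°) = (63.40, 25.81). The perpendicularity gives DT at right angles to WD; with |DT| = 11.9 on the left of WD, T = D + 11.9·(-0.6293, 0.7771) = (55.91, 35.06). Then |JT| = |T − J| = 65.99.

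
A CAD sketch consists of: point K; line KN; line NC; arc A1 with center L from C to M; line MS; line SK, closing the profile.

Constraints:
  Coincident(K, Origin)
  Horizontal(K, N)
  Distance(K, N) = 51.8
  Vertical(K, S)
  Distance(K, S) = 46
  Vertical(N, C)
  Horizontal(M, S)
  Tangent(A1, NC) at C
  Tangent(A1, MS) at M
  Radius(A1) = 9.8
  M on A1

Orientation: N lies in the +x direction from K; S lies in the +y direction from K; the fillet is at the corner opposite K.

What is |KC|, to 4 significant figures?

63.20

K is at the origin; KN is horizontal with |KN| = 51.8 and N on the +x side, so N = (51.80, 0.000). K and S share the same x with |KS| = 46.0 and S on the +y side, so S = (0.000, 46.00). The virtual corner opposite K is at (51.80, 46.00). Since A1 is tangent to NC there, LC ⟂ NC and since A1 is tangent to MS there, LM ⟂ MS, with radius 9.8, so the center L sits 9.8 in from both sides at L = (42.00, 36.20). That places the tangent points at C = (51.80, 36.20) on NC and M = (42.00, 46.00) on MS. Then |KC| = |C − K| = 63.20.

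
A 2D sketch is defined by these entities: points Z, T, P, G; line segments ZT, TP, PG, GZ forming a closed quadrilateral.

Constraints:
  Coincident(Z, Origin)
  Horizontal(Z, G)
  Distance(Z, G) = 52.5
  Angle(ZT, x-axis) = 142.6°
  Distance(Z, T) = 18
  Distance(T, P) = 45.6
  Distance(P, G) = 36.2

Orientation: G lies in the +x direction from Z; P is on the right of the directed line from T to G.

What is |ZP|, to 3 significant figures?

27.6

Checks: |TP| = 45.60 ✓; |PG| = 36.20 ✓.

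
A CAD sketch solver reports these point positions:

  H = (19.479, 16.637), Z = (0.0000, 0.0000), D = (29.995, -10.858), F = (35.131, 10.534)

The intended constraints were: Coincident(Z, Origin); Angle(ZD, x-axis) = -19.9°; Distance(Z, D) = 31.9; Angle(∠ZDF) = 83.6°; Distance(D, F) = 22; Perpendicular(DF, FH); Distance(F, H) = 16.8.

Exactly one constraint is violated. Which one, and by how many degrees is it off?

Perpendicular(DF, FH) — off by 7.80°.

Z = (0.00, 0.00) ✓; ZD at -19.90° ✓; |ZD| = 31.90 ✓; ∠ZDF = 83.60° ✓; |DF| = 22.00 ✓; ∠(DF, FH) = 82.20° ✗; |FH| = 16.80 ✓.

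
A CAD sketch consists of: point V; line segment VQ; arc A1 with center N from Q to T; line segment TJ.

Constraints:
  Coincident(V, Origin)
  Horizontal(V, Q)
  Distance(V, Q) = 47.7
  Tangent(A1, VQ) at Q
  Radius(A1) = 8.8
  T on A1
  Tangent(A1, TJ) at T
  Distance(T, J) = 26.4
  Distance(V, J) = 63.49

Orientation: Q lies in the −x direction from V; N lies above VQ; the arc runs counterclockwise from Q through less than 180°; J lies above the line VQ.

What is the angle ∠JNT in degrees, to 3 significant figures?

71.6°

V is at the origin; V and Q share the same y with |VQ| = 47.7 and Q on the −x side, so Q = (-47.7, 0.00). Since A1 is tangent to VQ there, NQ ⟂ VQ, so N = Q + (0, 8.8) = (-47.7, 8.80). Since NT ⟂ TJ (tangency), |NJ| = √(8.8² + 26.4²) = 27.8 regardless of where T sits on A1. So J lies on both circle(V, 63.49) and circle(N, 27.8); the above-VQ intersection is J = (-52.1, 36.3). T is the foot of the tangent from J: T = (-39.9, 12.9).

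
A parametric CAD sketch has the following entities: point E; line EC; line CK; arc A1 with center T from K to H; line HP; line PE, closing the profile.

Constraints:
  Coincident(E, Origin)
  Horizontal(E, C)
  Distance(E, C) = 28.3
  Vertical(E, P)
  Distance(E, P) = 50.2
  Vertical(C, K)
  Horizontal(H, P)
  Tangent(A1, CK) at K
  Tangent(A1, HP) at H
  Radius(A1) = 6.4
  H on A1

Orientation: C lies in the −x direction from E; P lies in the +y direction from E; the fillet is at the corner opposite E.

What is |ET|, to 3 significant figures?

49.0

E is at the origin; E and C share the same y with |EC| = 28.3 and C on the −x side, so C = (-28.3, 0.00). E and P share the same x with |EP| = 50.2 and P on the +y side, so P = (0.00, 50.2). The virtual corner opposite E is at (-28.3, 50.2). A1 meets CK tangentially, so TK is at right angles to CK and the tangent condition forces TH to be normal to HP, with radius 6.4, so the center T sits 6.4 in from both sides at T = (-21.9, 43.8). Then |ET| = |T − E| = 49.0.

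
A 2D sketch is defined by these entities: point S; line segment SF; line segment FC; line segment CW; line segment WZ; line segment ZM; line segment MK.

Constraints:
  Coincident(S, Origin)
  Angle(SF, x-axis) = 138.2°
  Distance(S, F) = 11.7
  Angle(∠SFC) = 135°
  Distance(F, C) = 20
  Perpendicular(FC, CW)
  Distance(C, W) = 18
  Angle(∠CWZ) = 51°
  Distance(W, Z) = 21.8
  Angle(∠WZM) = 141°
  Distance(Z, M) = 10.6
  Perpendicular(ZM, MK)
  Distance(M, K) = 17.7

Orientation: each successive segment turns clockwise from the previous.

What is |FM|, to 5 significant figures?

6.1472

S is at the origin; SF runs at 138.2° with length 11.7, so F = (-8.7221, 7.7984). ∠SFC = 135.0° gives FC at 93.200° from the x-axis; with |FC| = 20.0, C = (-9.8385, 27.767). FC is perpendicular to CW, so CW runs at 3.2000°; with |CW| = 18.0, W = (8.1334, 28.772). ∠CWZ = 51.0° gives WZ at -125.80° from the x-axis; with |WZ| = 21.8, Z = (-4.6186, 11.091). ∠WZM = 141.0° gives ZM at -164.80° from the x-axis; with |ZM| = 10.6, M = (-14.848, 8.3116). Then |FM| = |M − F| = 6.1472.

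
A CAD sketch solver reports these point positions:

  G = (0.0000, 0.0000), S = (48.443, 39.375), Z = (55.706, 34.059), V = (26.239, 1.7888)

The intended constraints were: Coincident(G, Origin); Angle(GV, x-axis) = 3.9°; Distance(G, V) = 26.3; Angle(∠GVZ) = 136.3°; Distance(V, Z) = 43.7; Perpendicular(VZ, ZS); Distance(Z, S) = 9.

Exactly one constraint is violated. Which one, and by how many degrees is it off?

Perpendicular(VZ, ZS) — off by 6.20°.

G = (0.00, 0.00) ✓; GV at 3.900° ✓; |GV| = 26.30 ✓; ∠GVZ = 136.3° ✓; |VZ| = 43.70 ✓; ∠(VZ, ZS) = 96.20° ✗; |ZS| = 9.001 ✓.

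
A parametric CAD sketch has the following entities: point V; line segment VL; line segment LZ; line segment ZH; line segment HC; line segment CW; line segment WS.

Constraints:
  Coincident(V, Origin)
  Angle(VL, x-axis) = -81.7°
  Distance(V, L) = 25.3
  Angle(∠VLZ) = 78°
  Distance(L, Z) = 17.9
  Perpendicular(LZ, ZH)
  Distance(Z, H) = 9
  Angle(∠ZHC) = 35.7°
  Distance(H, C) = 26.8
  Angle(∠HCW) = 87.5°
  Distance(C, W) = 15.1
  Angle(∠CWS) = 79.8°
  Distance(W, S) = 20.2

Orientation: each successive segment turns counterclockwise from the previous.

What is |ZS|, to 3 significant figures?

5.46

V is at the origin; VL runs at -81.7° with length 25.3, so L = (3.65, -25.0). ∠VLZ = 78.0° gives LZ at 20.3° from the x-axis; with |LZ| = 17.9, Z = (20.4, -18.8). LZ is perpendicular to ZH, so ZH runs at 110°; with |ZH| = 9.0, H = (17.3, -10.4). ∠ZHC = 35.7° gives HC at -105° from the x-axis; with |HC| = 26.8, C = (10.2, -36.2). ∠HCW = 87.5° gives CW at -12.9° from the x-axis; with |CW| = 15.1, W = (24.9, -39.6). ∠CWS = 79.8° gives WS at 87.3° from the x-axis; with |WS| = 20.2, S = (25.9, -19.4). Then |ZS| = |S − Z| = 5.46.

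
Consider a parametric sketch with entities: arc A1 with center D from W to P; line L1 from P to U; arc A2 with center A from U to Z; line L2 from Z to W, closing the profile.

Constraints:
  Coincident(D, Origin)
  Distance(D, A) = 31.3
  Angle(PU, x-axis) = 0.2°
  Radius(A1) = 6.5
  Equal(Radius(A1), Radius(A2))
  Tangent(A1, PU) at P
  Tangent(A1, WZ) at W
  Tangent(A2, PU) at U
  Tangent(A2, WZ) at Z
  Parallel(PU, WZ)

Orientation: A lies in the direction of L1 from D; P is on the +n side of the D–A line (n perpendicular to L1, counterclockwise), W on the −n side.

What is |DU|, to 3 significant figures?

32.0

Tangency of A1 to both parallel lines with radius 6.5 puts P and W at D ± 6.5·n: P = (-0.0227, 6.50), W = (0.0227, -6.50). Equal radii place U and Z the same way about A: U = A + 6.5·n = (31.3, 6.61), Z = A − 6.5·n = (31.3, -6.39). Then |DU| = |U − D| = 32.0.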